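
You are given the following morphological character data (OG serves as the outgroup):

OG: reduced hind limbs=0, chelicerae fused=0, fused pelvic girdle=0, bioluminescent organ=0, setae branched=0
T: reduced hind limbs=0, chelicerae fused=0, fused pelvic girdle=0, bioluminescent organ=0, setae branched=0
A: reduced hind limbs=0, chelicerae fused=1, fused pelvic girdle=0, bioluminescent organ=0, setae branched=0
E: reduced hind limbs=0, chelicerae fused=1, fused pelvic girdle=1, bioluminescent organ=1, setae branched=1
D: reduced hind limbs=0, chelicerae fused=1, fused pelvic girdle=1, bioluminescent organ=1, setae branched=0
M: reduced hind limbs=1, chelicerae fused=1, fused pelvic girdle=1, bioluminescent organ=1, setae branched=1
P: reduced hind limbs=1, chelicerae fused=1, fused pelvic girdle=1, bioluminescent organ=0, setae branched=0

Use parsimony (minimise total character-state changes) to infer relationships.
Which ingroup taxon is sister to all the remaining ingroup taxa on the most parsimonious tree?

T

The outgroup has state '0' for every character, so '1' is the derived state throughout.
reduced hind limbs groups M and P, which is incompatible with the clades supported by the remaining characters; treating it as convergent (homoplasy) costs fewer steps than any alternative tree.
Only A, D, E, M, and P show the derived state '1' for chelicerae fused, supporting them as a clade.
fused pelvic girdle: derived state '1' in D, E, M, and P only — synapomorphy for {D, E, M, P}.
Only D, E, and M show the derived state '1' for bioluminescent organ, supporting them as a clade.
Only E and M show the derived state '1' for setae branched, supporting them as a clade.
Most parsimonious ingroup topology: (T,(A,(((E,M),D),P))).
T is sister to the clade containing all other ingroup taxa, so it is the earliest-diverging (most basal) ingroup lineage.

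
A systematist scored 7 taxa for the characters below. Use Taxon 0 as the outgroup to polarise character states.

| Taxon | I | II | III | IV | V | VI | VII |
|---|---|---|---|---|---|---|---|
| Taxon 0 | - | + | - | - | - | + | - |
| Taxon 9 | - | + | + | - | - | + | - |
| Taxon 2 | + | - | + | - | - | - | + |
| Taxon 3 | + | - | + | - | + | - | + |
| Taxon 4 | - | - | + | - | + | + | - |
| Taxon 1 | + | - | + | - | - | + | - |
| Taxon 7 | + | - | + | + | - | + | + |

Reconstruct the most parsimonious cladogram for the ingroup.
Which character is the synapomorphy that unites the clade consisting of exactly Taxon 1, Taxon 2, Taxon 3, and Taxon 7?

I

Character polarity is set by the outgroup: the derived state is whichever differs from the outgroup's state, so for II, VI the derived state is '-', and for the remaining characters it is '+'.
I: derived state '+' in Taxon 1, Taxon 2, Taxon 3, and Taxon 7 only — synapomorphy for {Taxon 1, Taxon 2, Taxon 3, Taxon 7}.
II (derived state '-') is shared by Taxon 1, Taxon 2, Taxon 3, Taxon 4, and Taxon 7 — a synapomorphy uniting that clade.
All ingroup taxa share the derived state '+' for III; it defines the ingroup but does not resolve relationships within it.
IV: derived state '+' in Taxon 7 only — an autapomorphy, so it tells us nothing about relationships among taxa.
V (state '+') occurs in Taxon 3 and Taxon 4 but conflicts with the nesting implied by the other characters — most parsimoniously interpreted as homoplasy.
Only Taxon 2 and Taxon 3 show the derived state '-' for VI, supporting them as a clade.
VII: derived state '+' in Taxon 2, Taxon 3, and Taxon 7 only — synapomorphy for {Taxon 2, Taxon 3, Taxon 7}.
Most parsimonious ingroup topology: (Taxon 9,((((Taxon 2,Taxon 3),Taxon 7),Taxon 1),Taxon 4)).
The clade {Taxon 1, Taxon 2, Taxon 3, Taxon 7} is supported by I: its derived state '+' occurs in exactly those taxa and in no other taxon (including the outgroup).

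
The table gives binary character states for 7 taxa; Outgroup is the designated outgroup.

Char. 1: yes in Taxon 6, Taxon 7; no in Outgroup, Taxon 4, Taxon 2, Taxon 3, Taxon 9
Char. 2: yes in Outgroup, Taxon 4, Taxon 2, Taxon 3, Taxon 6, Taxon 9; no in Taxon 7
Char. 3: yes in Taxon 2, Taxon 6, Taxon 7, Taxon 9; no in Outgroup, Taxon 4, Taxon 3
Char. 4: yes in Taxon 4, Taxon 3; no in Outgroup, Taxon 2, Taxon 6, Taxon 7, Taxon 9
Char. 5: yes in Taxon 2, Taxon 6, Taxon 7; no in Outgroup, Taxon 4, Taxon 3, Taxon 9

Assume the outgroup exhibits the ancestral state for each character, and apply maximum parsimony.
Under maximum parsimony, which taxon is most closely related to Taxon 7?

Character polarity is set by the outgroup: the derived state is whichever differs from the outgroup's state, so for Char. 2 the derived state is 'no', and for the remaining characters it is 'yes'.
Only Taxon 6 and Taxon 7 show the derived state 'yes' for Char. 1, supporting them as a clade.
Char. 2: derived state 'no' in Taxon 7 only — an autapomorphy, so it tells us nothing about relationships among taxa.
Only Taxon 2, Taxon 6, Taxon 7, and Taxon 9 show the derived state 'yes' for Char. 3, supporting them as a clade.
Char. 4: derived state 'yes' in Taxon 3 and Taxon 4 only — synapomorphy for {Taxon 3, Taxon 4}.
Char. 5: derived state 'yes' in Taxon 2, Taxon 6, and Taxon 7 only — synapomorphy for {Taxon 2, Taxon 6, Taxon 7}.
Most parsimonious ingroup topology: ((Taxon 4,Taxon 3),((Taxon 2,(Taxon 6,Taxon 7)),Taxon 9)).
Taxon 7 and Taxon 6 form a cherry on this tree, so they are sister taxa.

Taxon 6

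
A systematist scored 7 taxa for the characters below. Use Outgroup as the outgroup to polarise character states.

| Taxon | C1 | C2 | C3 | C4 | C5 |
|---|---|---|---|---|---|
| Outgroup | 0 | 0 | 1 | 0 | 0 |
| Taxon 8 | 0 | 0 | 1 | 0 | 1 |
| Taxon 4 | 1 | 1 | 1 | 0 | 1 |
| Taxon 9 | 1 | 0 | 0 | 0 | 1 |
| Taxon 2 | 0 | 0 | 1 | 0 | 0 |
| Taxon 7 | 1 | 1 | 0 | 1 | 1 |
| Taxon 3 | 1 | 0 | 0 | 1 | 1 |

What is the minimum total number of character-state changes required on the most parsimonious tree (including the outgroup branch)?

6

Character polarity is set by the outgroup: the derived state is whichever differs from the outgroup's state, so for C3 the derived state is '0', and for the remaining characters it is '1'.
Only Taxon 3, Taxon 4, Taxon 7, and Taxon 9 show the derived state '1' for C1, supporting them as a clade.
C2 groups Taxon 4 and Taxon 7, which is incompatible with the clades supported by the remaining characters; treating it as convergent (homoplasy) costs fewer steps than any alternative tree.
C3: derived state '0' in Taxon 3, Taxon 7, and Taxon 9 only — synapomorphy for {Taxon 3, Taxon 7, Taxon 9}.
C4 (derived state '1') is shared by Taxon 3 and Taxon 7 — a synapomorphy uniting that clade.
C5: derived state '1' in Taxon 3, Taxon 4, Taxon 7, Taxon 8, and Taxon 9 only — synapomorphy for {Taxon 3, Taxon 4, Taxon 7, Taxon 8, Taxon 9}.
Most parsimonious ingroup topology: ((Taxon 8,(Taxon 4,(Taxon 9,(Taxon 7,Taxon 3)))),Taxon 2).
Changes per character on this tree: C1: 1; C2: 2; C3: 1; C4: 1; C5: 1.
Total = 6.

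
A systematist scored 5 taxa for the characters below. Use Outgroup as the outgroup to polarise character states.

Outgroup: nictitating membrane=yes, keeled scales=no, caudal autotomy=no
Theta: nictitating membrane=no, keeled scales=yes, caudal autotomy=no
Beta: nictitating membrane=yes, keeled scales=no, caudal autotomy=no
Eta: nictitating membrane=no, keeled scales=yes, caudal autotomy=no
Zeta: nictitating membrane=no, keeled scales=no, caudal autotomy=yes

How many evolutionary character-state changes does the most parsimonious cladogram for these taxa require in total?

3

Character polarity is set by the outgroup: the derived state is whichever differs from the outgroup's state, so for nictitating membrane the derived state is 'no', and for the remaining characters it is 'yes'.
nictitating membrane (derived state 'no') is shared by Eta, Theta, and Zeta — a synapomorphy uniting that clade.
keeled scales: derived state 'yes' in Eta and Theta only — synapomorphy for {Eta, Theta}.
caudal autotomy (derived state 'yes') is unique to Zeta (autapomorphy; uninformative for grouping).
Most parsimonious ingroup topology: (((Theta,Eta),Zeta),Beta).
Changes per character on this tree: nictitating membrane: 1; keeled scales: 1; caudal autotomy: 1.
Total = 3.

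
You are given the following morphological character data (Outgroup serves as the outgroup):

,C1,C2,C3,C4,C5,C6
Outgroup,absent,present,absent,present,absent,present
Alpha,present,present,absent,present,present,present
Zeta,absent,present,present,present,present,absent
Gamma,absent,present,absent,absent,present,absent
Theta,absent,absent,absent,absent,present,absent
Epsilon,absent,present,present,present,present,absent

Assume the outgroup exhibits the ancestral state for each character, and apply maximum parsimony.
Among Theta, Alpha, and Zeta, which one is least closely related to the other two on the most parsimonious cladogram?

Alpha

Character polarity is set by the outgroup: the derived state is whichever differs from the outgroup's state, so for C2, C4, C6 the derived state is 'absent', and for the remaining characters it is 'present'.
C1: derived state 'present' in Alpha only — an autapomorphy, so it tells us nothing about relationships among taxa.
C2: derived state 'absent' in Theta only — an autapomorphy, so it tells us nothing about relationships among taxa.
C3 (derived state 'present') is shared by Epsilon and Zeta — a synapomorphy uniting that clade.
C4: derived state 'absent' in Gamma and Theta only — synapomorphy for {Gamma, Theta}.
C5 (derived state 'present') is shared by all ingroup taxa — unites the whole ingroup.
C6: derived state 'absent' in Epsilon, Gamma, Theta, and Zeta only — synapomorphy for {Epsilon, Gamma, Theta, Zeta}.
Most parsimonious ingroup topology: (Alpha,((Zeta,Epsilon),(Gamma,Theta))).
Theta and Zeta share a more recent common ancestor with each other than either does with Alpha, so Alpha is the least closely related of the three.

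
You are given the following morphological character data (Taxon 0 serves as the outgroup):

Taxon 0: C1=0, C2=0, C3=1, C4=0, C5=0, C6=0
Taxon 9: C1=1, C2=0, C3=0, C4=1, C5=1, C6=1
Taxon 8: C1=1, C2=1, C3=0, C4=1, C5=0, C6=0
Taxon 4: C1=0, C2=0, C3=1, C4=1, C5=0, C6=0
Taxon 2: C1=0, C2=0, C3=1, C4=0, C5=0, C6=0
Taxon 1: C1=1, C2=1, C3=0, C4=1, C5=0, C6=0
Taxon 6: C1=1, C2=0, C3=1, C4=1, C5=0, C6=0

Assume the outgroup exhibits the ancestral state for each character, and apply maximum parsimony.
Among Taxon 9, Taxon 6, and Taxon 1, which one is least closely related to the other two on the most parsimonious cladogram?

Taxon 6

Character polarity is set by the outgroup: the derived state is whichever differs from the outgroup's state, so for C3 the derived state is '0', and for the remaining characters it is '1'.
C1: derived state '1' in Taxon 1, Taxon 6, Taxon 8, and Taxon 9 only — synapomorphy for {Taxon 1, Taxon 6, Taxon 8, Taxon 9}.
C2: derived state '1' in Taxon 1 and Taxon 8 only — synapomorphy for {Taxon 1, Taxon 8}.
Only Taxon 1, Taxon 8, and Taxon 9 show the derived state '0' for C3, supporting them as a clade.
C4: derived state '1' in Taxon 1, Taxon 4, Taxon 6, Taxon 8, and Taxon 9 only — synapomorphy for {Taxon 1, Taxon 4, Taxon 6, Taxon 8, Taxon 9}.
C5 (derived state '1') is unique to Taxon 9 (autapomorphy; uninformative for grouping).
C6: derived state '1' in Taxon 9 only — an autapomorphy, so it tells us nothing about relationships among taxa.
Most parsimonious ingroup topology: ((((Taxon 9,(Taxon 8,Taxon 1)),Taxon 6),Taxon 4),Taxon 2).
Taxon 9 and Taxon 1 share a more recent common ancestor with each other than either does with Taxon 6, so Taxon 6 is the least closely related of the three.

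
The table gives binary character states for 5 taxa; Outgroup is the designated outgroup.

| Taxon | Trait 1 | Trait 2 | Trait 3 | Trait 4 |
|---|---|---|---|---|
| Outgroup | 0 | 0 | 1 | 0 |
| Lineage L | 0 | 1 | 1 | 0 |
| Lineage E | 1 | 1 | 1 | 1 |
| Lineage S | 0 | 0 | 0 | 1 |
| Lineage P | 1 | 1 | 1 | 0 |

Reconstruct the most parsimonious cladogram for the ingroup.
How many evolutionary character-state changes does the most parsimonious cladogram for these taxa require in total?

5

Character polarity is set by the outgroup: the derived state is whichever differs from the outgroup's state, so for Trait 3 the derived state is '0', and for the remaining characters it is '1'.
Trait 1: derived state '1' in Lineage E and Lineage P only — synapomorphy for {Lineage E, Lineage P}.
Only Lineage E, Lineage L, and Lineage P show the derived state '1' for Trait 2, supporting them as a clade.
Trait 3: derived state '0' in Lineage S only — an autapomorphy, so it tells us nothing about relationships among taxa.
Trait 4 groups Lineage E and Lineage S, which is incompatible with the clades supported by the remaining characters; treating it as convergent (homoplasy) costs fewer steps than any alternative tree.
Most parsimonious ingroup topology: ((Lineage L,(Lineage E,Lineage P)),Lineage S).
Changes per character on this tree: Trait 1: 1; Trait 2: 1; Trait 3: 1; Trait 4: 2.
Total = 5.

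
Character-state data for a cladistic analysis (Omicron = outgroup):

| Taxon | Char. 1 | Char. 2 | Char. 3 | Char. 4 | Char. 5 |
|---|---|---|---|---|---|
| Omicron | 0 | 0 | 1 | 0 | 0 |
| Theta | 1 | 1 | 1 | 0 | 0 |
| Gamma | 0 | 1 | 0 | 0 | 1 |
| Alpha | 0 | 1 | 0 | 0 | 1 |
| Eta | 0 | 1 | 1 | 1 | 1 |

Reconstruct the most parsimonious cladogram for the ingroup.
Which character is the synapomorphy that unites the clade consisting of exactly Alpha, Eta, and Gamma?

Char. 5

Character polarity is set by the outgroup: the derived state is whichever differs from the outgroup's state, so for Char. 3 the derived state is '0', and for the remaining characters it is '1'.
Char. 1 (derived state '1') is unique to Theta (autapomorphy; uninformative for grouping).
Char. 2 (derived state '1') is shared by all ingroup taxa — unites the whole ingroup.
Only Alpha and Gamma show the derived state '0' for Char. 3, supporting them as a clade.
Char. 4 (derived state '1') is unique to Eta (autapomorphy; uninformative for grouping).
Only Alpha, Eta, and Gamma show the derived state '1' for Char. 5, supporting them as a clade.
Most parsimonious ingroup topology: (Theta,((Gamma,Alpha),Eta)).
The clade {Alpha, Eta, Gamma} is supported by Char. 5: its derived state '1' occurs in exactly those taxa and in no other taxon (including the outgroup).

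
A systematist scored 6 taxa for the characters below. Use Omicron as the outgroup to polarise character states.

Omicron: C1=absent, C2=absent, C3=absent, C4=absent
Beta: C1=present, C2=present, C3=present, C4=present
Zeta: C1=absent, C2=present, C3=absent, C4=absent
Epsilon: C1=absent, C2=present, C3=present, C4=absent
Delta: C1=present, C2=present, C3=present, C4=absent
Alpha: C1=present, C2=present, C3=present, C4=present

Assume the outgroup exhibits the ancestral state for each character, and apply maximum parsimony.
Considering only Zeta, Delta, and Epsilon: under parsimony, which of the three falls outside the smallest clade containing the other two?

The outgroup has state 'absent' for every character, so 'present' is the derived state throughout.
C1: derived state 'present' in Alpha, Beta, and Delta only — synapomorphy for {Alpha, Beta, Delta}.
C2 (derived state 'present') is shared by all ingroup taxa — unites the whole ingroup.
C3 (derived state 'present') is shared by Alpha, Beta, Delta, and Epsilon — a synapomorphy uniting that clade.
C4: derived state 'present' in Alpha and Beta only — synapomorphy for {Alpha, Beta}.
Most parsimonious ingroup topology: ((((Beta,Alpha),Delta),Epsilon),Zeta).
Epsilon and Delta share a more recent common ancestor with each other than either does with Zeta, so Zeta is the least closely related of the three.

Zeta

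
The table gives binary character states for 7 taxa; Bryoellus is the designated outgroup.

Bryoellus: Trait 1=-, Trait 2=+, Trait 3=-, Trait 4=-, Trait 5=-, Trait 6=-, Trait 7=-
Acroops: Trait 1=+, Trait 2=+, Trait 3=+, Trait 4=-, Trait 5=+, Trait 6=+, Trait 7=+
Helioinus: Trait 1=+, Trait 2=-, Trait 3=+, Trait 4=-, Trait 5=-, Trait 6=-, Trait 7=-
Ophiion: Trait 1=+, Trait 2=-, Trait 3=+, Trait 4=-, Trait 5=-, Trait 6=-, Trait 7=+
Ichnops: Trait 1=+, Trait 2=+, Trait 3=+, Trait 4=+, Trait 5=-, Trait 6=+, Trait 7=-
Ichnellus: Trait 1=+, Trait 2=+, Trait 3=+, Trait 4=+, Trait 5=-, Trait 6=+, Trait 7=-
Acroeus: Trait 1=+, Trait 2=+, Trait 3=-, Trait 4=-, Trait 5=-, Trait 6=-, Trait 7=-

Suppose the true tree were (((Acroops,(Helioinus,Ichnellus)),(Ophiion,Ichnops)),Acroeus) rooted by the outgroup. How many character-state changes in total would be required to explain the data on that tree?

Map each character onto (((Acroops,(Helioinus,Ichnellus)),(Ophiion,Ichnops)),Acroeus) (rooted by Bryoellus) and count the minimum state changes it requires (Fitch parsimony):
Trait 1: 1; Trait 2: 2; Trait 3: 1; Trait 4: 2; Trait 5: 1; Trait 6: 3; Trait 7: 2.
Total tree length = 12.

12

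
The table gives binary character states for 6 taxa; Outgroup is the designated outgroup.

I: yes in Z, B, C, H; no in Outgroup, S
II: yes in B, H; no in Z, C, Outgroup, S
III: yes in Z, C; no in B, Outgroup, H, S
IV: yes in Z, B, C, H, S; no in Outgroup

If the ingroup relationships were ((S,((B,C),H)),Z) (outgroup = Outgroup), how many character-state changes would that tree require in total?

Map each character onto ((S,((B,C),H)),Z) (rooted by Outgroup) and count the minimum state changes it requires (Fitch parsimony):
I: 2; II: 2; III: 2; IV: 1.
Total tree length = 7.

7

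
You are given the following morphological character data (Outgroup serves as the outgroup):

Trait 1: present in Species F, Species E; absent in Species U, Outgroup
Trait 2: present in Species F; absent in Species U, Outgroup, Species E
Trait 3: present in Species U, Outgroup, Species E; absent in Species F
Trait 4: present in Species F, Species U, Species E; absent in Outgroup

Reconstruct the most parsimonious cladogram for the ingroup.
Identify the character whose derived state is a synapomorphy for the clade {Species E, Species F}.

Character polarity is set by the outgroup: the derived state is whichever differs from the outgroup's state, so for Trait 3 the derived state is 'absent', and for the remaining characters it is 'present'.
Trait 1: derived state 'present' in Species E and Species F only — synapomorphy for {Species E, Species F}.
Trait 2: derived state 'present' in Species F only — an autapomorphy, so it tells us nothing about relationships among taxa.
Trait 3 (derived state 'absent') is unique to Species F (autapomorphy; uninformative for grouping).
Trait 4 (derived state 'present') is shared by all ingroup taxa — unites the whole ingroup.
Most parsimonious ingroup topology: ((Species F,Species E),Species U).
The clade {Species E, Species F} is supported by Trait 1: its derived state 'present' occurs in exactly those taxa and in no other taxon (including the outgroup).

Trait 1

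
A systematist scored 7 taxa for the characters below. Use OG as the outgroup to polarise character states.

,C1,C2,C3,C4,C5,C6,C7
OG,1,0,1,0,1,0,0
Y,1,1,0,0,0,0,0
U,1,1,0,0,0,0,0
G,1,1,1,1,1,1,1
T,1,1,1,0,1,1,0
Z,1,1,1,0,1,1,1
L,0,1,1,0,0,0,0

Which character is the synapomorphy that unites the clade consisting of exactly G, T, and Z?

C6

Character polarity is set by the outgroup: the derived state is whichever differs from the outgroup's state, so for C1, C3, C5 the derived state is '0', and for the remaining characters it is '1'.
C1 (derived state '0') is unique to L (autapomorphy; uninformative for grouping).
All ingroup taxa share the derived state '1' for C2; it defines the ingroup but does not resolve relationships within it.
C3: derived state '0' in U and Y only — synapomorphy for {U, Y}.
C4 (derived state '1') is unique to G (autapomorphy; uninformative for grouping).
Only L, U, and Y show the derived state '0' for C5, supporting them as a clade.
C6: derived state '1' in G, T, and Z only — synapomorphy for {G, T, Z}.
C7 (derived state '1') is shared by G and Z — a synapomorphy uniting that clade.
Most parsimonious ingroup topology: (((Y,U),L),((G,Z),T)).
The clade {G, T, Z} is supported by C6: its derived state '1' occurs in exactly those taxa and in no other taxon (including the outgroup).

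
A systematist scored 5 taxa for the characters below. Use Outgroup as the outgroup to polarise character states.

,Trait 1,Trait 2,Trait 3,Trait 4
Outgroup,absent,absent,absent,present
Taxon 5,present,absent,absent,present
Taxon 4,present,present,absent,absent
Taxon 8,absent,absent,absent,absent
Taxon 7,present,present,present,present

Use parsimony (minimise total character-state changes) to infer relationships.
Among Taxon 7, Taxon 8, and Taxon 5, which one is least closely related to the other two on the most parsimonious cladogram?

Taxon 8

Character polarity is set by the outgroup: the derived state is whichever differs from the outgroup's state, so for Trait 4 the derived state is 'absent', and for the remaining characters it is 'present'.
Trait 1 (derived state 'present') is shared by Taxon 4, Taxon 5, and Taxon 7 — a synapomorphy uniting that clade.
Trait 2: derived state 'present' in Taxon 4 and Taxon 7 only — synapomorphy for {Taxon 4, Taxon 7}.
Trait 3 (derived state 'present') is unique to Taxon 7 (autapomorphy; uninformative for grouping).
Trait 4 groups Taxon 4 and Taxon 8, which is incompatible with the clades supported by the remaining characters; treating it as convergent (homoplasy) costs fewer steps than any alternative tree.
Most parsimonious ingroup topology: ((Taxon 5,(Taxon 4,Taxon 7)),Taxon 8).
Taxon 7 and Taxon 5 share a more recent common ancestor with each other than either does with Taxon 8, so Taxon 8 is the least closely related of the three.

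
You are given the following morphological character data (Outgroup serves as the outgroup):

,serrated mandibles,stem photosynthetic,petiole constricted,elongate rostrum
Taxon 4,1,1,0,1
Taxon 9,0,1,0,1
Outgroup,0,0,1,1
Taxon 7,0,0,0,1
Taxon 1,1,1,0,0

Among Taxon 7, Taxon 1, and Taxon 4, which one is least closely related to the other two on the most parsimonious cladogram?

Character polarity is set by the outgroup: the derived state is whichever differs from the outgroup's state, so for petiole constricted, elongate rostrum the derived state is '0', and for the remaining characters it is '1'.
serrated mandibles (derived state '1') is shared by Taxon 1 and Taxon 4 — a synapomorphy uniting that clade.
Only Taxon 1, Taxon 4, and Taxon 9 show the derived state '1' for stem photosynthetic, supporting them as a clade.
petiole constricted (derived state '0') is shared by all ingroup taxa — unites the whole ingroup.
elongate rostrum: derived state '0' in Taxon 1 only — an autapomorphy, so it tells us nothing about relationships among taxa.
Most parsimonious ingroup topology: (((Taxon 4,Taxon 1),Taxon 9),Taxon 7).
Taxon 1 and Taxon 4 share a more recent common ancestor with each other than either does with Taxon 7, so Taxon 7 is the least closely related of the three.

Taxon 7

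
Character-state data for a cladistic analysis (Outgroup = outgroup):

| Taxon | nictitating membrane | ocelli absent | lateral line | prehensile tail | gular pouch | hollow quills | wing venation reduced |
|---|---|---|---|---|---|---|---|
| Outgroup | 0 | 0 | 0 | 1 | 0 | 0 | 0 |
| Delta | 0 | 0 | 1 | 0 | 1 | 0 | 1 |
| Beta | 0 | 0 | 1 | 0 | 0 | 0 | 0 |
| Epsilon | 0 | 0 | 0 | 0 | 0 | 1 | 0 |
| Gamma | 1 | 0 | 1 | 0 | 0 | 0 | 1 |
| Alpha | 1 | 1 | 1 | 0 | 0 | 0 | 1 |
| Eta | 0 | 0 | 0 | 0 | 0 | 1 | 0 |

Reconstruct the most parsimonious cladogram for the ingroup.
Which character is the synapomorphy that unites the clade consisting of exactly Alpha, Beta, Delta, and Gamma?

lateral line

Character polarity is set by the outgroup: the derived state is whichever differs from the outgroup's state, so for prehensile tail the derived state is '0', and for the remaining characters it is '1'.
nictitating membrane: derived state '1' in Alpha and Gamma only — synapomorphy for {Alpha, Gamma}.
ocelli absent (derived state '1') is unique to Alpha (autapomorphy; uninformative for grouping).
lateral line (derived state '1') is shared by Alpha, Beta, Delta, and Gamma — a synapomorphy uniting that clade.
prehensile tail (derived state '0') is shared by all ingroup taxa — unites the whole ingroup.
gular pouch (derived state '1') is unique to Delta (autapomorphy; uninformative for grouping).
hollow quills (derived state '1') is shared by Epsilon and Eta — a synapomorphy uniting that clade.
Only Alpha, Delta, and Gamma show the derived state '1' for wing venation reduced, supporting them as a clade.
Most parsimonious ingroup topology: (((Delta,(Gamma,Alpha)),Beta),(Epsilon,Eta)).
The clade {Alpha, Beta, Delta, Gamma} is supported by lateral line: its derived state '1' occurs in exactly those taxa and in no other taxon (including the outgroup).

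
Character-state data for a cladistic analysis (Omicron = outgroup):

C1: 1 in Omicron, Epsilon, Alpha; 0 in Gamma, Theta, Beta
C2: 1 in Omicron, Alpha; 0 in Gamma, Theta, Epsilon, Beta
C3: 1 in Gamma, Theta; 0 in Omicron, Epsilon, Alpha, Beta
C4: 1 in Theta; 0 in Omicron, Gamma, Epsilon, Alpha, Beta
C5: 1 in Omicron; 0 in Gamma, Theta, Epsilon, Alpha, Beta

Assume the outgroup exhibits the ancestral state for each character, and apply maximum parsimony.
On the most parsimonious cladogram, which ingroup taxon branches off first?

Character polarity is set by the outgroup: the derived state is whichever differs from the outgroup's state, so for C1, C2, C5 the derived state is '0', and for the remaining characters it is '1'.
Only Beta, Gamma, and Theta show the derived state '0' for C1, supporting them as a clade.
C2 (derived state '0') is shared by Beta, Epsilon, Gamma, and Theta — a synapomorphy uniting that clade.
C3 (derived state '1') is shared by Gamma and Theta — a synapomorphy uniting that clade.
C4 (derived state '1') is unique to Theta (autapomorphy; uninformative for grouping).
All ingroup taxa share the derived state '0' for C5; it defines the ingroup but does not resolve relationships within it.
Most parsimonious ingroup topology: ((((Gamma,Theta),Beta),Epsilon),Alpha).
Alpha is sister to the clade containing all other ingroup taxa, so it is the earliest-diverging (most basal) ingroup lineage.

Alpha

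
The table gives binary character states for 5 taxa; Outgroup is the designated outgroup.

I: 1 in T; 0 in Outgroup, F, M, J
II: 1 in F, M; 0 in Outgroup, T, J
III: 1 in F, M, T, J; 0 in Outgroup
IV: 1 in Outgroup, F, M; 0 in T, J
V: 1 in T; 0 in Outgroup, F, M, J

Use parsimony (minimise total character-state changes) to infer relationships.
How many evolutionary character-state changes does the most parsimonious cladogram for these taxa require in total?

Character polarity is set by the outgroup: the derived state is whichever differs from the outgroup's state, so for IV the derived state is '0', and for the remaining characters it is '1'.
I: derived state '1' in T only — an autapomorphy, so it tells us nothing about relationships among taxa.
II (derived state '1') is shared by F and M — a synapomorphy uniting that clade.
III (derived state '1') is shared by all ingroup taxa — unites the whole ingroup.
IV (derived state '0') is shared by J and T — a synapomorphy uniting that clade.
V: derived state '1' in T only — an autapomorphy, so it tells us nothing about relationships among taxa.
Most parsimonious ingroup topology: ((F,M),(T,J)).
Changes per character on this tree: I: 1; II: 1; III: 1; IV: 1; V: 1.
Total = 5.

5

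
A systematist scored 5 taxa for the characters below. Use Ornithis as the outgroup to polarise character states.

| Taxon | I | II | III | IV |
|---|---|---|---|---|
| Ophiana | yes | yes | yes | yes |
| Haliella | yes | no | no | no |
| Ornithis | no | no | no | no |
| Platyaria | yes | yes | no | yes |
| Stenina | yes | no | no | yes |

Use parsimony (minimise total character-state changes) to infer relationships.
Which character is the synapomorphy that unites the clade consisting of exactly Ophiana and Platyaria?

The outgroup has state 'no' for every character, so 'yes' is the derived state throughout.
All ingroup taxa share the derived state 'yes' for I; it defines the ingroup but does not resolve relationships within it.
II: derived state 'yes' in Ophiana and Platyaria only — synapomorphy for {Ophiana, Platyaria}.
III: derived state 'yes' in Ophiana only — an autapomorphy, so it tells us nothing about relationships among taxa.
Only Ophiana, Platyaria, and Stenina show the derived state 'yes' for IV, supporting them as a clade.
Most parsimonious ingroup topology: (((Platyaria,Ophiana),Stenina),Haliella).
The clade {Ophiana, Platyaria} is supported by II: its derived state 'yes' occurs in exactly those taxa and in no other taxon (including the outgroup).

II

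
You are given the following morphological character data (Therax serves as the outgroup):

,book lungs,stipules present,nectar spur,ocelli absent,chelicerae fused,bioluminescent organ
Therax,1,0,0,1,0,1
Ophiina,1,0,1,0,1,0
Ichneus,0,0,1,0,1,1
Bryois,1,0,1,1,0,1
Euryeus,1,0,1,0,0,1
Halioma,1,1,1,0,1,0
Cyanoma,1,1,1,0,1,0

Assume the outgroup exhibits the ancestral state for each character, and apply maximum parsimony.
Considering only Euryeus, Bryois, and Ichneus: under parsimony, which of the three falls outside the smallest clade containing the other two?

Character polarity is set by the outgroup: the derived state is whichever differs from the outgroup's state, so for book lungs, ocelli absent, bioluminescent organ the derived state is '0', and for the remaining characters it is '1'.
book lungs (derived state '0') is unique to Ichneus (autapomorphy; uninformative for grouping).
stipules present: derived state '1' in Cyanoma and Halioma only — synapomorphy for {Cyanoma, Halioma}.
nectar spur (derived state '1') is shared by all ingroup taxa — unites the whole ingroup.
ocelli absent (derived state '0') is shared by Cyanoma, Euryeus, Halioma, Ichneus, and Ophiina — a synapomorphy uniting that clade.
chelicerae fused: derived state '1' in Cyanoma, Halioma, Ichneus, and Ophiina only — synapomorphy for {Cyanoma, Halioma, Ichneus, Ophiina}.
Only Cyanoma, Halioma, and Ophiina show the derived state '0' for bioluminescent organ, supporting them as a clade.
Most parsimonious ingroup topology: ((((Ophiina,(Halioma,Cyanoma)),Ichneus),Euryeus),Bryois).
Euryeus and Ichneus share a more recent common ancestor with each other than either does with Bryois, so Bryois is the least closely related of the three.

Bryois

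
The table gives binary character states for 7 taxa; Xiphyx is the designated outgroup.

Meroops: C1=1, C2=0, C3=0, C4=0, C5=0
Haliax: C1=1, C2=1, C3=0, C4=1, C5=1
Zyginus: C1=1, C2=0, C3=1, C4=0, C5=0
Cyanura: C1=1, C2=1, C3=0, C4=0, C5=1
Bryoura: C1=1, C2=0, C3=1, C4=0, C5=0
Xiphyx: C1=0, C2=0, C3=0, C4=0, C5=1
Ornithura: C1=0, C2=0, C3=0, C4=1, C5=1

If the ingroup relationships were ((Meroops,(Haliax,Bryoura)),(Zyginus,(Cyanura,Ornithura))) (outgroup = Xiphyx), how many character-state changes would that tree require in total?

11

Map each character onto ((Meroops,(Haliax,Bryoura)),(Zyginus,(Cyanura,Ornithura))) (rooted by Xiphyx) and count the minimum state changes it requires (Fitch parsimony):
C1: 2; C2: 2; C3: 2; C4: 2; C5: 3.
Total tree length = 11.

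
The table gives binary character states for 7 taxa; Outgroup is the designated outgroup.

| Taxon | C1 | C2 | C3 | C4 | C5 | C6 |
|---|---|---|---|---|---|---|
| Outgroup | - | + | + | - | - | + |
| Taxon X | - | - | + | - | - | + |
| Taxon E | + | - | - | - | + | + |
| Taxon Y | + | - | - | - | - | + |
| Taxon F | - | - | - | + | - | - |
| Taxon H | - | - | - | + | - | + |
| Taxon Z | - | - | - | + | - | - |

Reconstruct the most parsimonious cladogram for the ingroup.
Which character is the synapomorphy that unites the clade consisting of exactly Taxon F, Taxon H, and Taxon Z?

C4

Character polarity is set by the outgroup: the derived state is whichever differs from the outgroup's state, so for C2, C3, C6 the derived state is '-', and for the remaining characters it is '+'.
C1: derived state '+' in Taxon E and Taxon Y only — synapomorphy for {Taxon E, Taxon Y}.
All ingroup taxa share the derived state '-' for C2; it defines the ingroup but does not resolve relationships within it.
Only Taxon E, Taxon F, Taxon H, Taxon Y, and Taxon Z show the derived state '-' for C3, supporting them as a clade.
C4 (derived state '+') is shared by Taxon F, Taxon H, and Taxon Z — a synapomorphy uniting that clade.
C5: derived state '+' in Taxon E only — an autapomorphy, so it tells us nothing about relationships among taxa.
C6 (derived state '-') is shared by Taxon F and Taxon Z — a synapomorphy uniting that clade.
Most parsimonious ingroup topology: (Taxon X,((Taxon E,Taxon Y),((Taxon F,Taxon Z),Taxon H))).
The clade {Taxon F, Taxon H, Taxon Z} is supported by C4: its derived state '+' occurs in exactly those taxa and in no other taxon (including the outgroup).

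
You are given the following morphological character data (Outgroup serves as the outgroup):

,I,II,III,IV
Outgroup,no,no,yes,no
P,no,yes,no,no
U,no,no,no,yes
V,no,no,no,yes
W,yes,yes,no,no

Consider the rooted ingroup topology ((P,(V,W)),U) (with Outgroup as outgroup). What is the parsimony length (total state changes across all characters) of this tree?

6

Map each character onto ((P,(V,W)),U) (rooted by Outgroup) and count the minimum state changes it requires (Fitch parsimony):
I: 1; II: 2; III: 1; IV: 2.
Total tree length = 6.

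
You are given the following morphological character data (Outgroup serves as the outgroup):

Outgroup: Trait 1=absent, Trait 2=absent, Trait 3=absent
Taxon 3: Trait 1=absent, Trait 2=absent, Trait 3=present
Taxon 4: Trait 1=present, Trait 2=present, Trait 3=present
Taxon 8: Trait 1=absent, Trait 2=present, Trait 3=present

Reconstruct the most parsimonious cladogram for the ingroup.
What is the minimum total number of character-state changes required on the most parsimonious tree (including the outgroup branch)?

The outgroup has state 'absent' for every character, so 'present' is the derived state throughout.
Trait 1: derived state 'present' in Taxon 4 only — an autapomorphy, so it tells us nothing about relationships among taxa.
Trait 2 (derived state 'present') is shared by Taxon 4 and Taxon 8 — a synapomorphy uniting that clade.
Trait 3 (derived state 'present') is shared by all ingroup taxa — unites the whole ingroup.
Most parsimonious ingroup topology: (Taxon 3,(Taxon 4,Taxon 8)).
Changes per character on this tree: Trait 1: 1; Trait 2: 1; Trait 3: 1.
Total = 3.

3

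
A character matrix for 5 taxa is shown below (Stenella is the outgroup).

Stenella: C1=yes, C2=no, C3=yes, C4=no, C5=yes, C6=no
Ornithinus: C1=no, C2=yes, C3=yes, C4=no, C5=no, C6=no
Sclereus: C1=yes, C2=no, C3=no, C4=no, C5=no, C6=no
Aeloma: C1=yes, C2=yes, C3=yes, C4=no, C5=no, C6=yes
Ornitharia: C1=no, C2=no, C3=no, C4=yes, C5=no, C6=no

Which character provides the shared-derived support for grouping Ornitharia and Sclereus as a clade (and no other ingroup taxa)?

C3

Character polarity is set by the outgroup: the derived state is whichever differs from the outgroup's state, so for C1, C3, C5 the derived state is 'no', and for the remaining characters it is 'yes'.
C1 groups Ornitharia and Ornithinus, which is incompatible with the clades supported by the remaining characters; treating it as convergent (homoplasy) costs fewer steps than any alternative tree.
C2 (derived state 'yes') is shared by Aeloma and Ornithinus — a synapomorphy uniting that clade.
C3 (derived state 'no') is shared by Ornitharia and Sclereus — a synapomorphy uniting that clade.
C4 (derived state 'yes') is unique to Ornitharia (autapomorphy; uninformative for grouping).
C5 (derived state 'no') is shared by all ingroup taxa — unites the whole ingroup.
C6 (derived state 'yes') is unique to Aeloma (autapomorphy; uninformative for grouping).
Most parsimonious ingroup topology: ((Ornithinus,Aeloma),(Sclereus,Ornitharia)).
The clade {Ornitharia, Sclereus} is supported by C3: its derived state 'no' occurs in exactly those taxa and in no other taxon (including the outgroup).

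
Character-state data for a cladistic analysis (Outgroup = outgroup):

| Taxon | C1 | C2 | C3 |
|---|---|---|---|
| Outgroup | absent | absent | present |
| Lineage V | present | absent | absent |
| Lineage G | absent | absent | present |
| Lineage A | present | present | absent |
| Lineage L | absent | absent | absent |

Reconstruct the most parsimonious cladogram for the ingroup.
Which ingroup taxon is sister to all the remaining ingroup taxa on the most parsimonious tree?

Character polarity is set by the outgroup: the derived state is whichever differs from the outgroup's state, so for C3 the derived state is 'absent', and for the remaining characters it is 'present'.
C1: derived state 'present' in Lineage A and Lineage V only — synapomorphy for {Lineage A, Lineage V}.
C2 (derived state 'present') is unique to Lineage A (autapomorphy; uninformative for grouping).
C3: derived state 'absent' in Lineage A, Lineage L, and Lineage V only — synapomorphy for {Lineage A, Lineage L, Lineage V}.
Most parsimonious ingroup topology: (((Lineage V,Lineage A),Lineage L),Lineage G).
Lineage G is sister to the clade containing all other ingroup taxa, so it is the earliest-diverging (most basal) ingroup lineage.

Lineage G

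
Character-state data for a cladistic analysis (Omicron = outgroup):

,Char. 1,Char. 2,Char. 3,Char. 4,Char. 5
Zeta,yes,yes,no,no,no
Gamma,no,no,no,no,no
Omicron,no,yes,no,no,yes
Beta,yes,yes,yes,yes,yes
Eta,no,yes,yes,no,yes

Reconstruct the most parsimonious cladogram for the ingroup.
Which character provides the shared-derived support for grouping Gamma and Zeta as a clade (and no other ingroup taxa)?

Character polarity is set by the outgroup: the derived state is whichever differs from the outgroup's state, so for Char. 2, Char. 5 the derived state is 'no', and for the remaining characters it is 'yes'.
Char. 1 groups Beta and Zeta, which is incompatible with the clades supported by the remaining characters; treating it as convergent (homoplasy) costs fewer steps than any alternative tree.
Char. 2: derived state 'no' in Gamma only — an autapomorphy, so it tells us nothing about relationships among taxa.
Only Beta and Eta show the derived state 'yes' for Char. 3, supporting them as a clade.
Char. 4 (derived state 'yes') is unique to Beta (autapomorphy; uninformative for grouping).
Char. 5: derived state 'no' in Gamma and Zeta only — synapomorphy for {Gamma, Zeta}.
Most parsimonious ingroup topology: ((Eta,Beta),(Zeta,Gamma)).
The clade {Gamma, Zeta} is supported by Char. 5: its derived state 'no' occurs in exactly those taxa and in no other taxon (including the outgroup).

Char. 5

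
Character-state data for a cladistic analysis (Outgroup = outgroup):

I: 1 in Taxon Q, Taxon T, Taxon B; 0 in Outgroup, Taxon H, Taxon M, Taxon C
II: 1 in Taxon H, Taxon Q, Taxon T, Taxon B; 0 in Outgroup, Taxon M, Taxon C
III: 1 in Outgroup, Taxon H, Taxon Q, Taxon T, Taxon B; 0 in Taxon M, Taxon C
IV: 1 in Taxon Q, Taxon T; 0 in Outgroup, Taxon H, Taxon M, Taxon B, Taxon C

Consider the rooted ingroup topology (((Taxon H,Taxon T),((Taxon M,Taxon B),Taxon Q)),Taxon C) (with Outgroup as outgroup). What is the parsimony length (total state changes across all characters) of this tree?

9

Map each character onto (((Taxon H,Taxon T),((Taxon M,Taxon B),Taxon Q)),Taxon C) (rooted by Outgroup) and count the minimum state changes it requires (Fitch parsimony):
I: 3; II: 2; III: 2; IV: 2.
Total tree length = 9.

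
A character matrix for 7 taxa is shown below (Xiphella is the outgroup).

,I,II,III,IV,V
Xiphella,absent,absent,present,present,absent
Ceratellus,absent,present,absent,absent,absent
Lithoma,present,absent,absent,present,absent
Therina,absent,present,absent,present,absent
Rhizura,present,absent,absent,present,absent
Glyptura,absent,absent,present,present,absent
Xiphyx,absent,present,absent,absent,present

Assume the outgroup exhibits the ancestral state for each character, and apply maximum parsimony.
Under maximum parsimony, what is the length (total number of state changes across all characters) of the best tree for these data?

Character polarity is set by the outgroup: the derived state is whichever differs from the outgroup's state, so for III, IV the derived state is 'absent', and for the remaining characters it is 'present'.
I (derived state 'present') is shared by Lithoma and Rhizura — a synapomorphy uniting that clade.
II (derived state 'present') is shared by Ceratellus, Therina, and Xiphyx — a synapomorphy uniting that clade.
III (derived state 'absent') is shared by Ceratellus, Lithoma, Rhizura, Therina, and Xiphyx — a synapomorphy uniting that clade.
IV (derived state 'absent') is shared by Ceratellus and Xiphyx — a synapomorphy uniting that clade.
V: derived state 'present' in Xiphyx only — an autapomorphy, so it tells us nothing about relationships among taxa.
Most parsimonious ingroup topology: ((((Ceratellus,Xiphyx),Therina),(Lithoma,Rhizura)),Glyptura).
Changes per character on this tree: I: 1; II: 1; III: 1; IV: 1; V: 1.
Total = 5.

5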